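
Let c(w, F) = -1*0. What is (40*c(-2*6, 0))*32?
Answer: 0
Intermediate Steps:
c(w, F) = 0
(40*c(-2*6, 0))*32 = (40*0)*32 = 0*32 = 0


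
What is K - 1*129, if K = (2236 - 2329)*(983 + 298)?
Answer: -119262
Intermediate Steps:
K = -119133 (K = -93*1281 = -119133)
K - 1*129 = -119133 - 1*129 = -119133 - 129 = -119262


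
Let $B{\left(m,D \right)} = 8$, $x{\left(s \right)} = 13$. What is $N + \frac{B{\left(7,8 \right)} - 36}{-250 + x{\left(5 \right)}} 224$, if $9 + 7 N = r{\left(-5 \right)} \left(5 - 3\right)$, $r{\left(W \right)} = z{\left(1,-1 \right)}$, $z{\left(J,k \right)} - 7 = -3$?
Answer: $\frac{43667}{1659} \approx 26.321$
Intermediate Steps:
$z{\left(J,k \right)} = 4$ ($z{\left(J,k \right)} = 7 - 3 = 4$)
$r{\left(W \right)} = 4$
$N = - \frac{1}{7}$ ($N = - \frac{9}{7} + \frac{4 \left(5 - 3\right)}{7} = - \frac{9}{7} + \frac{4 \cdot 2}{7} = - \frac{9}{7} + \frac{1}{7} \cdot 8 = - \frac{9}{7} + \frac{8}{7} = - \frac{1}{7} \approx -0.14286$)
$N + \frac{B{\left(7,8 \right)} - 36}{-250 + x{\left(5 \right)}} 224 = - \frac{1}{7} + \frac{8 - 36}{-250 + 13} \cdot 224 = - \frac{1}{7} + - \frac{28}{-237} \cdot 224 = - \frac{1}{7} + \left(-28\right) \left(- \frac{1}{237}\right) 224 = - \frac{1}{7} + \frac{28}{237} \cdot 224 = - \frac{1}{7} + \frac{6272}{237} = \frac{43667}{1659}$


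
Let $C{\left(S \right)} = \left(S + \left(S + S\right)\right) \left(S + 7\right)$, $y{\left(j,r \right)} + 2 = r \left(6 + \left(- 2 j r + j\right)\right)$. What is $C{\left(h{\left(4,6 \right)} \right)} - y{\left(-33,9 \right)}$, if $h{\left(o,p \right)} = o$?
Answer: $-4969$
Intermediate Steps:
$y{\left(j,r \right)} = -2 + r \left(6 + j - 2 j r\right)$ ($y{\left(j,r \right)} = -2 + r \left(6 + \left(- 2 j r + j\right)\right) = -2 + r \left(6 - \left(- j + 2 j r\right)\right) = -2 + r \left(6 + j - 2 j r\right)$)
$C{\left(S \right)} = 3 S \left(7 + S\right)$ ($C{\left(S \right)} = \left(S + 2 S\right) \left(7 + S\right) = 3 S \left(7 + S\right)$)
$C{\left(h{\left(4,6 \right)} \right)} - y{\left(-33,9 \right)} = 3 \cdot 4 \left(7 + 4\right) - \left(-2 + 6 \cdot 9 - 297 - - 66 \cdot 9^{2}\right) = 3 \cdot 4 \cdot 11 - \left(-2 + 54 - 297 - \left(-66\right) 81\right) = 132 - \left(-2 + 54 - 297 + 5346\right) = 132 - 5101 = -4969$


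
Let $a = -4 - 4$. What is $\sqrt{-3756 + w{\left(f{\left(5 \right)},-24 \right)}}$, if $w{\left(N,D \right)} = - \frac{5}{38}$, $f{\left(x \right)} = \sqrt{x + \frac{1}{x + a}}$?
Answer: $\frac{i \sqrt{5423854}}{38} \approx 61.287 i$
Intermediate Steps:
$a = -8$
$f{\left(x \right)} = \sqrt{x + \frac{1}{-8 + x}}$ ($f{\left(x \right)} = \sqrt{x + \frac{1}{x - 8}} = \sqrt{x + \frac{1}{-8 + x}}$)
$w{\left(N,D \right)} = - \frac{5}{38}$ ($w{\left(N,D \right)} = \left(-5\right) \frac{1}{38} = - \frac{5}{38}$)
$\sqrt{-3756 + w{\left(f{\left(5 \right)},-24 \right)}} = \sqrt{-3756 - \frac{5}{38}} = \sqrt{- \frac{142733}{38}} = \frac{i \sqrt{5423854}}{38}$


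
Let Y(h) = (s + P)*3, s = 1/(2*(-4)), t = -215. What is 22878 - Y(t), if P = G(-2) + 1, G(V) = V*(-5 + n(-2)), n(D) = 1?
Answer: 182811/8 ≈ 22851.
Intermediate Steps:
G(V) = -4*V (G(V) = V*(-5 + 1) = V*(-4) = -4*V)
s = -1/8 (s = 1/(-8) = -1/8 ≈ -0.12500)
P = 9 (P = -4*(-2) + 1 = 8 + 1 = 9)
Y(h) = 213/8 (Y(h) = (-1/8 + 9)*3 = (71/8)*3 = 213/8)
22878 - Y(t) = 22878 - 1*213/8 = 22878 - 213/8 = 182811/8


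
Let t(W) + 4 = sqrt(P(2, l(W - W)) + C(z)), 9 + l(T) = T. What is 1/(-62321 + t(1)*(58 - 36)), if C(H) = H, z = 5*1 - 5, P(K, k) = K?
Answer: -62409/3894882313 - 22*sqrt(2)/3894882313 ≈ -1.6031e-5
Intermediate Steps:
l(T) = -9 + T
z = 0 (z = 5 - 5 = 0)
t(W) = -4 + sqrt(2) (t(W) = -4 + sqrt(2 + 0) = -4 + sqrt(2))
1/(-62321 + t(1)*(58 - 36)) = 1/(-62321 + (-4 + sqrt(2))*(58 - 36)) = 1/(-62321 + (-4 + sqrt(2))*22) = 1/(-62321 + (-88 + 22*sqrt(2))) = 1/(-62409 + 22*sqrt(2))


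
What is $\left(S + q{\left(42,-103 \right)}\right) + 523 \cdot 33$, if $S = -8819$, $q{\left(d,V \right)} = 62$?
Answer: $8502$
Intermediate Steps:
$\left(S + q{\left(42,-103 \right)}\right) + 523 \cdot 33 = \left(-8819 + 62\right) + 523 \cdot 33 = -8757 + 17259 = 8502$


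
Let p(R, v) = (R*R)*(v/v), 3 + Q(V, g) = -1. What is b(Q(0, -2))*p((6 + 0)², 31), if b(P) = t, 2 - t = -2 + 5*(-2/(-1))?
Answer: -7776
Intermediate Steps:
Q(V, g) = -4 (Q(V, g) = -3 - 1 = -4)
p(R, v) = R² (p(R, v) = R²*1 = R²)
t = -6 (t = 2 - (-2 + 5*(-2/(-1))) = 2 - (-2 + 5*(-2*(-1))) = 2 - (-2 + 5*2) = 2 - (-2 + 10) = 2 - 1*8 = 2 - 8 = -6)
b(P) = -6
b(Q(0, -2))*p((6 + 0)², 31) = -6*(6 + 0)⁴ = -6*(6²)² = -6*36² = -6*1296 = -7776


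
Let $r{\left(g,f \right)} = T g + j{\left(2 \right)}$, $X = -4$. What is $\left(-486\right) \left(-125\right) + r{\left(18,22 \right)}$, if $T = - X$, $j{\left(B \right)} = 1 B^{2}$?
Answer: $60826$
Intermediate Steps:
$j{\left(B \right)} = B^{2}$
$T = 4$ ($T = \left(-1\right) \left(-4\right) = 4$)
$r{\left(g,f \right)} = 4 + 4 g$ ($r{\left(g,f \right)} = 4 g + 2^{2} = 4 g + 4 = 4 + 4 g$)
$\left(-486\right) \left(-125\right) + r{\left(18,22 \right)} = \left(-486\right) \left(-125\right) + \left(4 + 4 \cdot 18\right) = 60750 + \left(4 + 72\right) = 60750 + 76 = 60826$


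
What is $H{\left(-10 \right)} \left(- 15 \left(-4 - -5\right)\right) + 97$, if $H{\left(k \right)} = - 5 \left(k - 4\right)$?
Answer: $-953$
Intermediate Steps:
$H{\left(k \right)} = 20 - 5 k$ ($H{\left(k \right)} = - 5 \left(-4 + k\right) = 20 - 5 k$)
$H{\left(-10 \right)} \left(- 15 \left(-4 - -5\right)\right) + 97 = \left(20 - -50\right) \left(- 15 \left(-4 - -5\right)\right) + 97 = \left(20 + 50\right) \left(- 15 \left(-4 + 5\right)\right) + 97 = 70 \left(\left(-15\right) 1\right) + 97 = 70 \left(-15\right) + 97 = -1050 + 97 = -953$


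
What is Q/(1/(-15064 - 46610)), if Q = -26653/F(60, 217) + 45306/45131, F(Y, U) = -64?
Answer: -37182518428299/1444192 ≈ -2.5746e+7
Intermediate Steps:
Q = 1205776127/2888384 (Q = -26653/(-64) + 45306/45131 = -26653*(-1/64) + 45306*(1/45131) = 26653/64 + 45306/45131 = 1205776127/2888384 ≈ 417.46)
Q/(1/(-15064 - 46610)) = 1205776127/(2888384*(1/(-15064 - 46610))) = 1205776127/(2888384*(1/(-61674))) = 1205776127/(2888384*(-1/61674)) = (1205776127/2888384)*(-61674) = -37182518428299/1444192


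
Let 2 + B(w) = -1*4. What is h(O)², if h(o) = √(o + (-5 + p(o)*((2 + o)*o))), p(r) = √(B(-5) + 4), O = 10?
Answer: 5 + 120*I*√2 ≈ 5.0 + 169.71*I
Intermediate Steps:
B(w) = -6 (B(w) = -2 - 1*4 = -2 - 4 = -6)
p(r) = I*√2 (p(r) = √(-6 + 4) = √(-2) = I*√2)
h(o) = √(-5 + o + I*o*√2*(2 + o)) (h(o) = √(o + (-5 + (I*√2)*((2 + o)*o))) = √(o + (-5 + (I*√2)*(o*(2 + o)))) = √(o + (-5 + I*o*√2*(2 + o))) = √(-5 + o + I*o*√2*(2 + o)))
h(O)² = (√(-5 + 10 + I*√2*10² + 2*I*10*√2))² = (√(-5 + 10 + I*√2*100 + 20*I*√2))² = (√(-5 + 10 + 100*I*√2 + 20*I*√2))² = (√(5 + 120*I*√2))² = 5 + 120*I*√2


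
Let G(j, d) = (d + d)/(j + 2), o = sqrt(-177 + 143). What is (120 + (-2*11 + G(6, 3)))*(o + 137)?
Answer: 54115/4 + 395*I*sqrt(34)/4 ≈ 13529.0 + 575.81*I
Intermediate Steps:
o = I*sqrt(34) (o = sqrt(-34) = I*sqrt(34) ≈ 5.8309*I)
G(j, d) = 2*d/(2 + j) (G(j, d) = (2*d)/(2 + j) = 2*d/(2 + j))
(120 + (-2*11 + G(6, 3)))*(o + 137) = (120 + (-2*11 + 2*3/(2 + 6)))*(I*sqrt(34) + 137) = (120 + (-22 + 2*3/8))*(137 + I*sqrt(34)) = (120 + (-22 + 2*3*(1/8)))*(137 + I*sqrt(34)) = (120 + (-22 + 3/4))*(137 + I*sqrt(34)) = (120 - 85/4)*(137 + I*sqrt(34)) = 395*(137 + I*sqrt(34))/4 = 54115/4 + 395*I*sqrt(34)/4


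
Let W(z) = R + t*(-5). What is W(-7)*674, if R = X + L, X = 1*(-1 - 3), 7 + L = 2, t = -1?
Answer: -2696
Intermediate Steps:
L = -5 (L = -7 + 2 = -5)
X = -4 (X = 1*(-4) = -4)
R = -9 (R = -4 - 5 = -9)
W(z) = -4 (W(z) = -9 - 1*(-5) = -9 + 5 = -4)
W(-7)*674 = -4*674 = -2696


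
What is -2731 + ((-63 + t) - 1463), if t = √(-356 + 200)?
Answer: -4257 + 2*I*√39 ≈ -4257.0 + 12.49*I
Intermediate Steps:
t = 2*I*√39 (t = √(-156) = 2*I*√39 ≈ 12.49*I)
-2731 + ((-63 + t) - 1463) = -2731 + ((-63 + 2*I*√39) - 1463) = -2731 + (-1526 + 2*I*√39) = -4257 + 2*I*√39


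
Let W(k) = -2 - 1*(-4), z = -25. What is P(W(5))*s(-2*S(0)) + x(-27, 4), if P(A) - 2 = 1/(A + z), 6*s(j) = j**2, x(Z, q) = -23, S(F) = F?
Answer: -23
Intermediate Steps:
s(j) = j**2/6
W(k) = 2 (W(k) = -2 + 4 = 2)
P(A) = 2 + 1/(-25 + A) (P(A) = 2 + 1/(A - 25) = 2 + 1/(-25 + A))
P(W(5))*s(-2*S(0)) + x(-27, 4) = ((-49 + 2*2)/(-25 + 2))*((-2*0)**2/6) - 23 = ((-49 + 4)/(-23))*((1/6)*0**2) - 23 = (-1/23*(-45))*((1/6)*0) - 23 = (45/23)*0 - 23 = 0 - 23 = -23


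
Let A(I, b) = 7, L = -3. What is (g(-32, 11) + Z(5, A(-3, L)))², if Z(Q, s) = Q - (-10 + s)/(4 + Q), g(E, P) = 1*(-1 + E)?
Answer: 6889/9 ≈ 765.44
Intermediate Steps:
g(E, P) = -1 + E
Z(Q, s) = Q - (-10 + s)/(4 + Q)
(g(-32, 11) + Z(5, A(-3, L)))² = ((-1 - 32) + (10 + 5² - 1*7 + 4*5)/(4 + 5))² = (-33 + (10 + 25 - 7 + 20)/9)² = (-33 + (⅑)*48)² = (-33 + 16/3)² = (-83/3)² = 6889/9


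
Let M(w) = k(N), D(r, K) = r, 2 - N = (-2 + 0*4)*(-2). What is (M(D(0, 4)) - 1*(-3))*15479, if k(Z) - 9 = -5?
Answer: 108353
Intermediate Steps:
N = -2 (N = 2 - (-2 + 0*4)*(-2) = 2 - (-2 + 0)*(-2) = 2 - (-2)*(-2) = 2 - 1*4 = 2 - 4 = -2)
k(Z) = 4 (k(Z) = 9 - 5 = 4)
M(w) = 4
(M(D(0, 4)) - 1*(-3))*15479 = (4 - 1*(-3))*15479 = (4 + 3)*15479 = 7*15479 = 108353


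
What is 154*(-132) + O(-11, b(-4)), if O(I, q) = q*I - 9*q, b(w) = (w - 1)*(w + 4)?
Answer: -20328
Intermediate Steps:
b(w) = (-1 + w)*(4 + w)
O(I, q) = -9*q + I*q (O(I, q) = I*q - 9*q = -9*q + I*q)
154*(-132) + O(-11, b(-4)) = 154*(-132) + (-4 + (-4)² + 3*(-4))*(-9 - 11) = -20328 + (-4 + 16 - 12)*(-20) = -20328 + 0*(-20) = -20328 + 0 = -20328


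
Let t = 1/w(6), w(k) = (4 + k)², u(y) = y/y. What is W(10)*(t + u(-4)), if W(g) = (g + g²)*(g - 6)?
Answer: 2222/5 ≈ 444.40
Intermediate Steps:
u(y) = 1
W(g) = (-6 + g)*(g + g²) (W(g) = (g + g²)*(-6 + g) = (-6 + g)*(g + g²))
t = 1/100 (t = 1/((4 + 6)²) = 1/(10²) = 1/100 ≈ 0.010000)
W(10)*(t + u(-4)) = (10*(-6 + 10² - 5*10))*(1/100 + 1) = (10*(-6 + 100 - 50))*(101/100) = (10*44)*(101/100) = 440*(101/100) = 2222/5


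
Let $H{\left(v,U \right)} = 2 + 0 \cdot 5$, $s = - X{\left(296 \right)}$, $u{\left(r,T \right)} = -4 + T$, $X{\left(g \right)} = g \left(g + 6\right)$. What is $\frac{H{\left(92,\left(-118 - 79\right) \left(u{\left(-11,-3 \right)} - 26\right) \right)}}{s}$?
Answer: $- \frac{1}{44696} \approx -2.2373 \cdot 10^{-5}$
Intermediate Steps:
$X{\left(g \right)} = g \left(6 + g\right)$
$s = -89392$ ($s = - 296 \left(6 + 296\right) = - 296 \cdot 302 = \left(-1\right) 89392 = -89392$)
$H{\left(v,U \right)} = 2$ ($H{\left(v,U \right)} = 2 + 0 = 2$)
$\frac{H{\left(92,\left(-118 - 79\right) \left(u{\left(-11,-3 \right)} - 26\right) \right)}}{s} = \frac{2}{-89392} = 2 \left(- \frac{1}{89392}\right) = - \frac{1}{44696}$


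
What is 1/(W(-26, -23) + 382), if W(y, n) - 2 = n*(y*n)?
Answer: -1/13370 ≈ -7.4794e-5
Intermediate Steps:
W(y, n) = 2 + y*n² (W(y, n) = 2 + n*(y*n) = 2 + n*(n*y) = 2 + y*n²)
1/(W(-26, -23) + 382) = 1/((2 - 26*(-23)²) + 382) = 1/((2 - 26*529) + 382) = 1/((2 - 13754) + 382) = 1/(-13752 + 382) = 1/(-13370) = -1/13370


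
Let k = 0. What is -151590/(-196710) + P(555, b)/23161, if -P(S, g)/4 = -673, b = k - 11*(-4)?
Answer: 134683977/151866677 ≈ 0.88686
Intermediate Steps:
b = 44 (b = 0 - 11*(-4) = 0 + 44 = 44)
P(S, g) = 2692 (P(S, g) = -4*(-673) = 2692)
-151590/(-196710) + P(555, b)/23161 = -151590/(-196710) + 2692/23161 = -151590*(-1/196710) + 2692*(1/23161) = 5053/6557 + 2692/23161 = 134683977/151866677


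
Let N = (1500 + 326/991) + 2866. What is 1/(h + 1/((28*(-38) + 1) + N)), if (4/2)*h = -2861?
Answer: -6547198/9365764757 ≈ -0.00069906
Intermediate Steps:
h = -2861/2 (h = (1/2)*(-2861) = -2861/2 ≈ -1430.5)
N = 4327032/991 (N = (1500 + 326*(1/991)) + 2866 = (1500 + 326/991) + 2866 = 1486826/991 + 2866 = 4327032/991 ≈ 4366.3)
1/(h + 1/((28*(-38) + 1) + N)) = 1/(-2861/2 + 1/((28*(-38) + 1) + 4327032/991)) = 1/(-2861/2 + 1/((-1064 + 1) + 4327032/991)) = 1/(-2861/2 + 1/(-1063 + 4327032/991)) = 1/(-2861/2 + 1/(3273599/991)) = 1/(-2861/2 + 991/3273599) = 1/(-9365764757/6547198) = -6547198/9365764757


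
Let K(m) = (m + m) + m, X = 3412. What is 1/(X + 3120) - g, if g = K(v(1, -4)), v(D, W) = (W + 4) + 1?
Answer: -19595/6532 ≈ -2.9998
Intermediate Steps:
v(D, W) = 5 + W (v(D, W) = (4 + W) + 1 = 5 + W)
K(m) = 3*m (K(m) = 2*m + m = 3*m)
g = 3 (g = 3*(5 - 4) = 3*1 = 3)
1/(X + 3120) - g = 1/(3412 + 3120) - 1*3 = 1/6532 - 3 = -19595/6532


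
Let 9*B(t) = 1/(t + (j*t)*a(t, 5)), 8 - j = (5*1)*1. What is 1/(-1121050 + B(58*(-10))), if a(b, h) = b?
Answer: -9077580/10176421058999 ≈ -8.9202e-7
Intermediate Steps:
j = 3 (j = 8 - 5*1 = 8 - 5 = 3)
B(t) = 1/(9*(t + 3*t²)) (B(t) = 1/(9*(t + (3*t)*t)) = 1/(9*(t + 3*t²)))
1/(-1121050 + B(58*(-10))) = 1/(-1121050 + 1/(9*((58*(-10)))*(1 + 3*(58*(-10))))) = 1/(-1121050 + (⅑)/(-580*(1 + 3*(-580)))) = 1/(-1121050 + (⅑)*(-1/580)/(1 - 1740)) = 1/(-1121050 + (⅑)*(-1/580)/(-1739)) = 1/(-1121050 + (⅑)*(-1/580)*(-1/1739)) = 1/(-1121050 + 1/9077580) = 1/(-10176421058999/9077580) = -9077580/10176421058999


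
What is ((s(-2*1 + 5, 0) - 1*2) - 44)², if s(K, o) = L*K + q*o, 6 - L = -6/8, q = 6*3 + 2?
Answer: 10609/16 ≈ 663.06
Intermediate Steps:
q = 20 (q = 18 + 2 = 20)
L = 27/4 (L = 6 - (-6)/8 = 6 - 1*(-¾) = 6 + ¾ = 27/4 ≈ 6.7500)
s(K, o) = 20*o + 27*K/4 (s(K, o) = 27*K/4 + 20*o = 20*o + 27*K/4)
((s(-2*1 + 5, 0) - 1*2) - 44)² = (((20*0 + 27*(-2*1 + 5)/4) - 1*2) - 44)² = (((0 + 27*(-2 + 5)/4) - 2) - 44)² = (((0 + (27/4)*3) - 2) - 44)² = (((0 + 81/4) - 2) - 44)² = ((81/4 - 2) - 44)² = (73/4 - 44)² = (-103/4)² = 10609/16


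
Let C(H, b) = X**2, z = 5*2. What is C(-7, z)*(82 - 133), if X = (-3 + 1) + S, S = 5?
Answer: -459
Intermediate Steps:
z = 10
X = 3 (X = (-3 + 1) + 5 = -2 + 5 = 3)
C(H, b) = 9 (C(H, b) = 3**2 = 9)
C(-7, z)*(82 - 133) = 9*(82 - 133) = 9*(-51) = -459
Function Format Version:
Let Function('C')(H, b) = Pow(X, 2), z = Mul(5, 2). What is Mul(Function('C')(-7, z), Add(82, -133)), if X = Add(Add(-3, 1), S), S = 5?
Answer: -459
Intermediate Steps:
z = 10
X = 3 (X = Add(Add(-3, 1), 5) = Add(-2, 5) = 3)
Function('C')(H, b) = 9 (Function('C')(H, b) = Pow(3, 2) = 9)
Mul(Function('C')(-7, z), Add(82, -133)) = Mul(9, Add(82, -133)) = Mul(9, -51) = -459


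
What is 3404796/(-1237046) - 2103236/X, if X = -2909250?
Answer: -1825900770536/899719018875 ≈ -2.0294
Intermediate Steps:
3404796/(-1237046) - 2103236/X = 3404796/(-1237046) - 2103236/(-2909250) = 3404796*(-1/1237046) - 2103236*(-1/2909250) = -1702398/618523 + 1051618/1454625 = -1825900770536/899719018875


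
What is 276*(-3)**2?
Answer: 2484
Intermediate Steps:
276*(-3)**2 = 276*9 = 2484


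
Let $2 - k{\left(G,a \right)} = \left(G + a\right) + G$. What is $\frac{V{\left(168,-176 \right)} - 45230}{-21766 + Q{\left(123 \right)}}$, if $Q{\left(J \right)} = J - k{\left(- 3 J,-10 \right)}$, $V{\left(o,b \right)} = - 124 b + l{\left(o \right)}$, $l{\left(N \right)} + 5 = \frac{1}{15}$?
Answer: $\frac{351164}{335895} \approx 1.0455$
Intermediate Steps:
$l{\left(N \right)} = - \frac{74}{15}$ ($l{\left(N \right)} = -5 + \frac{1}{15} = - \frac{74}{15}$)
$k{\left(G,a \right)} = 2 - a - 2 G$ ($k{\left(G,a \right)} = 2 - \left(\left(G + a\right) + G\right) = 2 - \left(a + 2 G\right) = 2 - a - 2 G$)
$V{\left(o,b \right)} = - \frac{74}{15} - 124 b$ ($V{\left(o,b \right)} = - 124 b - \frac{74}{15} = - \frac{74}{15} - 124 b$)
$Q{\left(J \right)} = -12 - 5 J$ ($Q{\left(J \right)} = J - \left(2 - -10 - 2 \left(- 3 J\right)\right) = J - \left(2 + 10 + 6 J\right) = J - \left(12 + 6 J\right) = -12 - 5 J$)
$\frac{V{\left(168,-176 \right)} - 45230}{-21766 + Q{\left(123 \right)}} = \frac{\left(- \frac{74}{15} - -21824\right) - 45230}{-21766 - 627} = \frac{\left(- \frac{74}{15} + 21824\right) - 45230}{-21766 - 627} = \frac{\frac{327286}{15} - 45230}{-21766 - 627} = - \frac{351164}{15 \left(-22393\right)} = \left(- \frac{351164}{15}\right) \left(- \frac{1}{22393}\right) = \frac{351164}{335895}$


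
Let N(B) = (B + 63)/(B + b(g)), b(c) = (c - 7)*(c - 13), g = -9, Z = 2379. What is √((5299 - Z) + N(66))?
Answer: √510248002/418 ≈ 54.040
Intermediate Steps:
b(c) = (-13 + c)*(-7 + c) (b(c) = (-7 + c)*(-13 + c) = (-13 + c)*(-7 + c))
N(B) = (63 + B)/(352 + B) (N(B) = (B + 63)/(B + (91 + (-9)² - 20*(-9))) = (63 + B)/(B + (91 + 81 + 180)) = (63 + B)/(B + 352) = (63 + B)/(352 + B))
√((5299 - Z) + N(66)) = √((5299 - 1*2379) + (63 + 66)/(352 + 66)) = √((5299 - 2379) + 129/418) = √(2920 + (1/418)*129) = √(2920 + 129/418) = √(1220689/418) = √510248002/418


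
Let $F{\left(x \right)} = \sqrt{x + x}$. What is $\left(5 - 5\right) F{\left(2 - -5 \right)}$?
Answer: $0$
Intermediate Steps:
$F{\left(x \right)} = \sqrt{2} \sqrt{x}$ ($F{\left(x \right)} = \sqrt{2 x} = \sqrt{2} \sqrt{x}$)
$\left(5 - 5\right) F{\left(2 - -5 \right)} = \left(5 - 5\right) \sqrt{2} \sqrt{2 - -5} = 0 \sqrt{2} \sqrt{2 + 5} = 0 \sqrt{2} \sqrt{7} = 0 \sqrt{14} = 0$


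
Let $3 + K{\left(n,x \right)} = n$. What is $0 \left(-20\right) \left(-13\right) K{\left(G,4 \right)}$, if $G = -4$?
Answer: $0$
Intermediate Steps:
$K{\left(n,x \right)} = -3 + n$
$0 \left(-20\right) \left(-13\right) K{\left(G,4 \right)} = 0 \left(-20\right) \left(-13\right) \left(-3 - 4\right) = 0 \left(-13\right) \left(-7\right) = 0 \left(-7\right) = 0$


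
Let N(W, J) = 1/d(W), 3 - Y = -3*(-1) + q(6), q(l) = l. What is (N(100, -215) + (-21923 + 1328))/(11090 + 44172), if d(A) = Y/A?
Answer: -61835/165786 ≈ -0.37298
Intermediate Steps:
Y = -6 (Y = 3 - (-3*(-1) + 6) = 3 - (3 + 6) = 3 - 1*9 = 3 - 9 = -6)
d(A) = -6/A
N(W, J) = -W/6 (N(W, J) = 1/(-6/W) = -W/6)
(N(100, -215) + (-21923 + 1328))/(11090 + 44172) = (-⅙*100 + (-21923 + 1328))/(11090 + 44172) = (-50/3 - 20595)/55262 = -61835/3*1/55262 = -61835/165786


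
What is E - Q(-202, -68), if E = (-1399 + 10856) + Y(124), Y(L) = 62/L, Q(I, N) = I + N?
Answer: 19455/2 ≈ 9727.5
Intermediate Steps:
E = 18915/2 (E = (-1399 + 10856) + 62/124 = 9457 + 62*(1/124) = 9457 + ½ = 18915/2 ≈ 9457.5)
E - Q(-202, -68) = 18915/2 - (-202 - 68) = 18915/2 - 1*(-270) = 18915/2 + 270 = 19455/2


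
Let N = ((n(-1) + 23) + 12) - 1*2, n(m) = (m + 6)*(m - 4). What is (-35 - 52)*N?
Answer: -696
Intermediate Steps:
n(m) = (-4 + m)*(6 + m) (n(m) = (6 + m)*(-4 + m) = (-4 + m)*(6 + m))
N = 8 (N = (((-24 + (-1)**2 + 2*(-1)) + 23) + 12) - 1*2 = (((-24 + 1 - 2) + 23) + 12) - 2 = ((-25 + 23) + 12) - 2 = (-2 + 12) - 2 = 10 - 2 = 8)
(-35 - 52)*N = (-35 - 52)*8 = -87*8 = -696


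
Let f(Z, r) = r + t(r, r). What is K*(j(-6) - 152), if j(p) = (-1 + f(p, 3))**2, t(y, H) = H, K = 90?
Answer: -11430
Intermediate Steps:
f(Z, r) = 2*r (f(Z, r) = r + r = 2*r)
j(p) = 25 (j(p) = (-1 + 2*3)**2 = (-1 + 6)**2 = 5**2 = 25)
K*(j(-6) - 152) = 90*(25 - 152) = 90*(-127) = -11430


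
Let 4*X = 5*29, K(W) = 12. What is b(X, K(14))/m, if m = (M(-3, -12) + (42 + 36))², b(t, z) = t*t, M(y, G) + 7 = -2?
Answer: 21025/76176 ≈ 0.27601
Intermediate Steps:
M(y, G) = -9 (M(y, G) = -7 - 2 = -9)
X = 145/4 (X = (5*29)/4 = (¼)*145 = 145/4 ≈ 36.250)
b(t, z) = t²
m = 4761 (m = (-9 + (42 + 36))² = (-9 + 78)² = 69² = 4761)
b(X, K(14))/m = (145/4)²/4761 = (21025/16)*(1/4761) = 21025/76176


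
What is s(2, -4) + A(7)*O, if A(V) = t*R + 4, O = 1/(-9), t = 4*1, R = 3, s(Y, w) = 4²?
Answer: 128/9 ≈ 14.222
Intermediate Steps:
s(Y, w) = 16
t = 4
O = -⅑ ≈ -0.11111
A(V) = 16 (A(V) = 4*3 + 4 = 12 + 4 = 16)
s(2, -4) + A(7)*O = 16 + 16*(-⅑) = 16 - 16/9 = 128/9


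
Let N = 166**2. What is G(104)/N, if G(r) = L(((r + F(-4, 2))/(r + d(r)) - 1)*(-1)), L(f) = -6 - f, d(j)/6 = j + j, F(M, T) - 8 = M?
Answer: -2339/9313928 ≈ -0.00025113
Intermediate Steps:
F(M, T) = 8 + M
d(j) = 12*j (d(j) = 6*(j + j) = 6*(2*j) = 12*j)
N = 27556
G(r) = -7 + (4 + r)/(13*r) (G(r) = -6 - ((r + (8 - 4))/(r + 12*r) - 1)*(-1) = -6 - ((r + 4)/((13*r)) - 1)*(-1) = -6 - ((4 + r)*(1/(13*r)) - 1)*(-1) = -6 - ((4 + r)/(13*r) - 1)*(-1) = -6 - (-1 + (4 + r)/(13*r))*(-1) = -6 - (1 - (4 + r)/(13*r)) = -6 + (-1 + (4 + r)/(13*r)) = -7 + (4 + r)/(13*r))
G(104)/N = ((2/13)*(2 - 45*104)/104)/27556 = ((2/13)*(1/104)*(2 - 4680))*(1/27556) = ((2/13)*(1/104)*(-4678))*(1/27556) = -2339/338*1/27556 = -2339/9313928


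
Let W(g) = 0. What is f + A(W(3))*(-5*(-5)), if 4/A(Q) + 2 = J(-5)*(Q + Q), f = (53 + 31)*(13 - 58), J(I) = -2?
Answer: -3830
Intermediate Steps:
f = -3780 (f = 84*(-45) = -3780)
A(Q) = 4/(-2 - 4*Q) (A(Q) = 4/(-2 - 2*(Q + Q)) = 4/(-2 - 4*Q))
f + A(W(3))*(-5*(-5)) = -3780 + (2/(-1 - 2*0))*(-5*(-5)) = -3780 + (2/(-1 + 0))*25 = -3780 + (2/(-1))*25 = -3780 + (2*(-1))*25 = -3780 - 2*25 = -3780 - 50 = -3830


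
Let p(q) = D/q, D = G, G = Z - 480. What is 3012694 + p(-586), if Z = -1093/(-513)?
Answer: 905670290039/300618 ≈ 3.0127e+6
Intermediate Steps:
Z = 1093/513 (Z = -1093*(-1/513) = 1093/513 ≈ 2.1306)
G = -245147/513 (G = 1093/513 - 480 = -245147/513 ≈ -477.87)
D = -245147/513 ≈ -477.87
p(q) = -245147/(513*q)
3012694 + p(-586) = 3012694 - 245147/513/(-586) = 3012694 - 245147/513*(-1/586) = 3012694 + 245147/300618 = 905670290039/300618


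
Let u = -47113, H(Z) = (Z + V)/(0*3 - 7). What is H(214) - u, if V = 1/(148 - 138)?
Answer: 3295769/70 ≈ 47082.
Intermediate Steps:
V = ⅒ (V = 1/10 = ⅒ ≈ 0.10000)
H(Z) = -1/70 - Z/7 (H(Z) = (Z + ⅒)/(0*3 - 7) = (⅒ + Z)/(0 - 7) = (⅒ + Z)/(-7) = (⅒ + Z)*(-⅐) = -1/70 - Z/7)
H(214) - u = (-1/70 - ⅐*214) - 1*(-47113) = (-1/70 - 214/7) + 47113 = -2141/70 + 47113 = 3295769/70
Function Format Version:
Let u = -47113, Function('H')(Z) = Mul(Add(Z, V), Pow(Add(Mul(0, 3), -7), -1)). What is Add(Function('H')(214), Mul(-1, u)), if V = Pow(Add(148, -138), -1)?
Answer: Rational(3295769, 70) ≈ 47082.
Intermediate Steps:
V = Rational(1, 10) (V = Pow(10, -1) = Rational(1, 10) ≈ 0.10000)
Function('H')(Z) = Add(Rational(-1, 70), Mul(Rational(-1, 7), Z)) (Function('H')(Z) = Mul(Add(Z, Rational(1, 10)), Pow(Add(Mul(0, 3), -7), -1)) = Mul(Add(Rational(1, 10), Z), Pow(Add(0, -7), -1)) = Mul(Add(Rational(1, 10), Z), Pow(-7, -1)) = Mul(Add(Rational(1, 10), Z), Rational(-1, 7)) = Add(Rational(-1, 70), Mul(Rational(-1, 7), Z)))
Add(Function('H')(214), Mul(-1, u)) = Add(Add(Rational(-1, 70), Mul(Rational(-1, 7), 214)), Mul(-1, -47113)) = Add(Add(Rational(-1, 70), Rational(-214, 7)), 47113) = Add(Rational(-2141, 70), 47113) = Rational(3295769, 70)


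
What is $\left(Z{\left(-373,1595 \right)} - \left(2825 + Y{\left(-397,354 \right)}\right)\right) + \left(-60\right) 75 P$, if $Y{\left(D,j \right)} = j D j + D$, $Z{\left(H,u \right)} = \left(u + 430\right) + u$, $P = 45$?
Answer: $49549144$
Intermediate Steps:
$Z{\left(H,u \right)} = 430 + 2 u$ ($Z{\left(H,u \right)} = \left(430 + u\right) + u = 430 + 2 u$)
$Y{\left(D,j \right)} = D + D j^{2}$ ($Y{\left(D,j \right)} = D j j + D = D j^{2} + D = D + D j^{2}$)
$\left(Z{\left(-373,1595 \right)} - \left(2825 + Y{\left(-397,354 \right)}\right)\right) + \left(-60\right) 75 P = \left(\left(430 + 2 \cdot 1595\right) - \left(2825 - 397 \left(1 + 354^{2}\right)\right)\right) + \left(-60\right) 75 \cdot 45 = \left(\left(430 + 3190\right) - \left(2825 - 397 \left(1 + 125316\right)\right)\right) - 202500 = \left(3620 - \left(2825 - 49750849\right)\right) - 202500 = \left(3620 - -49748024\right) - 202500 = \left(3620 + \left(-2825 + 49750849\right)\right) - 202500 = \left(3620 + 49748024\right) - 202500 = 49751644 - 202500 = 49549144$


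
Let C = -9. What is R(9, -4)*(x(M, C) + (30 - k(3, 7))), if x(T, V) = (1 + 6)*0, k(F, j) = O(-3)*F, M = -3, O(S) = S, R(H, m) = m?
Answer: -156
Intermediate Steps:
k(F, j) = -3*F
x(T, V) = 0 (x(T, V) = 7*0 = 0)
R(9, -4)*(x(M, C) + (30 - k(3, 7))) = -4*(0 + (30 - (-3)*3)) = -4*(0 + (30 - 1*(-9))) = -4*(0 + (30 + 9)) = -4*(0 + 39) = -4*39 = -156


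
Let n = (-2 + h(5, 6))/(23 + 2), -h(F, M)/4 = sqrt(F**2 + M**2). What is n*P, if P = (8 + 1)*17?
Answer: -306/25 - 612*sqrt(61)/25 ≈ -203.43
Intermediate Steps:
h(F, M) = -4*sqrt(F**2 + M**2)
P = 153 (P = 9*17 = 153)
n = -2/25 - 4*sqrt(61)/25 (n = (-2 - 4*sqrt(5**2 + 6**2))/(23 + 2) = (-2 - 4*sqrt(25 + 36))/25 = (-2 - 4*sqrt(61))*(1/25) = -2/25 - 4*sqrt(61)/25 ≈ -1.3296)
n*P = (-2/25 - 4*sqrt(61)/25)*153 = -306/25 - 612*sqrt(61)/25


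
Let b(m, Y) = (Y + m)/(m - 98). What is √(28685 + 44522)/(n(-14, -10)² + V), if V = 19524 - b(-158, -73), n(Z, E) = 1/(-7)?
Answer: 12544*√73207/244897993 ≈ 0.013859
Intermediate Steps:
b(m, Y) = (Y + m)/(-98 + m)
n(Z, E) = -⅐ (n(Z, E) = 1*(-⅐) = -⅐)
V = 4997913/256 (V = 19524 - (-73 - 158)/(-98 - 158) = 19524 - (-231)/(-256) = 19524 - (-1)*(-231)/256 = 19524 - 1*231/256 = 19524 - 231/256 = 4997913/256 ≈ 19523.)
√(28685 + 44522)/(n(-14, -10)² + V) = √(28685 + 44522)/((-⅐)² + 4997913/256) = √73207/(1/49 + 4997913/256) = √73207/(244897993/12544) = √73207*(12544/244897993) = 12544*√73207/244897993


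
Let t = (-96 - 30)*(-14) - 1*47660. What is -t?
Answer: 45896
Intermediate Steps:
t = -45896 (t = -126*(-14) - 47660 = 1764 - 47660 = -45896)
-t = -1*(-45896) = 45896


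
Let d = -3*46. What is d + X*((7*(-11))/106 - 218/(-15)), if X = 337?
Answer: 7178741/1590 ≈ 4514.9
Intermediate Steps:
d = -138
d + X*((7*(-11))/106 - 218/(-15)) = -138 + 337*((7*(-11))/106 - 218/(-15)) = -138 + 337*(-77*1/106 - 218*(-1/15)) = -138 + 337*(-77/106 + 218/15) = -138 + 337*(21953/1590) = -138 + 7398161/1590 = 7178741/1590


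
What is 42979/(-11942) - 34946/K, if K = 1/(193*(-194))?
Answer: 15625487549365/11942 ≈ 1.3084e+9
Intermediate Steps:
K = -1/37442 (K = 1/(-37442) = -1/37442 ≈ -2.6708e-5)
42979/(-11942) - 34946/K = 42979/(-11942) - 34946/(-1/37442) = 42979*(-1/11942) - 34946*(-37442) = -42979/11942 + 1308448132 = 15625487549365/11942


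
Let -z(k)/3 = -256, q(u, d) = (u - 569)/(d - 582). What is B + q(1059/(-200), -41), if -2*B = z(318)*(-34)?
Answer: 1626892459/124600 ≈ 13057.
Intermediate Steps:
q(u, d) = (-569 + u)/(-582 + d)
z(k) = 768 (z(k) = -3*(-256) = 768)
B = 13056 (B = -384*(-34) = -½*(-26112) = 13056)
B + q(1059/(-200), -41) = 13056 + (-569 + 1059/(-200))/(-582 - 41) = 13056 + (-569 + 1059*(-1/200))/(-623) = 13056 - (-569 - 1059/200)/623 = 13056 - 1/623*(-114859/200) = 13056 + 114859/124600 = 1626892459/124600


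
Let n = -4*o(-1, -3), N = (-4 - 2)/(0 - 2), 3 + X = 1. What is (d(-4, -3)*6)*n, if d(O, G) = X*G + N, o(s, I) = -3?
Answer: 648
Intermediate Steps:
X = -2 (X = -3 + 1 = -2)
N = 3 (N = -6/(-2) = -6*(-½) = 3)
d(O, G) = 3 - 2*G (d(O, G) = -2*G + 3 = 3 - 2*G)
n = 12 (n = -4*(-3) = 12)
(d(-4, -3)*6)*n = ((3 - 2*(-3))*6)*12 = ((3 + 6)*6)*12 = (9*6)*12 = 54*12 = 648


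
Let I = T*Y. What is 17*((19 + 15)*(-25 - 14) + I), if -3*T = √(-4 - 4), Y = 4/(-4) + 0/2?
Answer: -22542 + 34*I*√2/3 ≈ -22542.0 + 16.028*I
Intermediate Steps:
Y = -1 (Y = 4*(-¼) + 0*(½) = -1 + 0 = -1)
T = -2*I*√2/3 (T = -√(-4 - 4)/3 = -2*I*√2/3 ≈ -0.94281*I)
I = 2*I*√2/3 (I = -2*I*√2/3*(-1) = 2*I*√2/3 ≈ 0.94281*I)
17*((19 + 15)*(-25 - 14) + I) = 17*((19 + 15)*(-25 - 14) + 2*I*√2/3) = 17*(34*(-39) + 2*I*√2/3) = 17*(-1326 + 2*I*√2/3) = -22542 + 34*I*√2/3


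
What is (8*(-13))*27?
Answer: -2808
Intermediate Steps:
(8*(-13))*27 = -104*27 = -2808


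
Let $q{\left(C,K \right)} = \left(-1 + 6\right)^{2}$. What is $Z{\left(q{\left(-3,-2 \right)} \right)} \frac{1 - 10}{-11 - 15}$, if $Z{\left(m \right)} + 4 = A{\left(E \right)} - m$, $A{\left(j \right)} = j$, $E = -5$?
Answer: $- \frac{153}{13} \approx -11.769$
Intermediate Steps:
$q{\left(C,K \right)} = 25$ ($q{\left(C,K \right)} = 5^{2} = 25$)
$Z{\left(m \right)} = -9 - m$ ($Z{\left(m \right)} = -4 - \left(5 + m\right) = -9 - m$)
$Z{\left(q{\left(-3,-2 \right)} \right)} \frac{1 - 10}{-11 - 15} = \left(-9 - 25\right) \frac{1 - 10}{-11 - 15} = \left(-9 - 25\right) \left(- \frac{9}{-26}\right) = - 34 \left(\left(-9\right) \left(- \frac{1}{26}\right)\right) = \left(-34\right) \frac{9}{26} = - \frac{153}{13}$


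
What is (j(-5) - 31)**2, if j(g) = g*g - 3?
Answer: 81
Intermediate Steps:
j(g) = -3 + g**2 (j(g) = g**2 - 3 = -3 + g**2)
(j(-5) - 31)**2 = ((-3 + (-5)**2) - 31)**2 = ((-3 + 25) - 31)**2 = (22 - 31)**2 = (-9)**2 = 81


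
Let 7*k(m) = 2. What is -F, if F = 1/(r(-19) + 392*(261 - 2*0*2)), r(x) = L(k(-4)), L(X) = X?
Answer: -7/716186 ≈ -9.7740e-6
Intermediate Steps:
k(m) = 2/7 (k(m) = (1/7)*2 = 2/7)
r(x) = 2/7
F = 7/716186 (F = 1/(2/7 + 392*(261 - 2*0*2)) = 1/(2/7 + 392*(261 + 0*2)) = 1/(2/7 + 392*(261 + 0)) = 1/(2/7 + 392*261) = 1/(2/7 + 102312) = 1/(716186/7) = 7/716186 ≈ 9.7740e-6)
-F = -1*7/716186 = -7/716186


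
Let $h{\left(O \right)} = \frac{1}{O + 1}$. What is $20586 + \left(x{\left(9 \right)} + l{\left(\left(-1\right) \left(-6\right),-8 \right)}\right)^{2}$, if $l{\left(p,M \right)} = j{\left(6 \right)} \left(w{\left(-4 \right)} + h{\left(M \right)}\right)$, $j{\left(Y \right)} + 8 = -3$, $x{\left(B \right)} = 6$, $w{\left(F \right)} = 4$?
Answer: $\frac{1073739}{49} \approx 21913.0$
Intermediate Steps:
$j{\left(Y \right)} = -11$ ($j{\left(Y \right)} = -8 - 3 = -11$)
$h{\left(O \right)} = \frac{1}{1 + O}$
$l{\left(p,M \right)} = -44 - \frac{11}{1 + M}$ ($l{\left(p,M \right)} = - 11 \left(4 + \frac{1}{1 + M}\right) = -44 - \frac{11}{1 + M}$)
$20586 + \left(x{\left(9 \right)} + l{\left(\left(-1\right) \left(-6\right),-8 \right)}\right)^{2} = 20586 + \left(6 + \frac{11 \left(-5 - -32\right)}{1 - 8}\right)^{2} = 20586 + \left(6 + \frac{11 \left(-5 + 32\right)}{-7}\right)^{2} = 20586 + \left(6 + 11 \left(- \frac{1}{7}\right) 27\right)^{2} = 20586 + \left(6 - \frac{297}{7}\right)^{2} = 20586 + \left(- \frac{255}{7}\right)^{2} = 20586 + \frac{65025}{49} = \frac{1073739}{49}$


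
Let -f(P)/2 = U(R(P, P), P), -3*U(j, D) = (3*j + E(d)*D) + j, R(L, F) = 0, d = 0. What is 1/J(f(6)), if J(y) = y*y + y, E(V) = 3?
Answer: 1/156 ≈ 0.0064103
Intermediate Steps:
U(j, D) = -D - 4*j/3 (U(j, D) = -((3*j + 3*D) + j)/3 = -((3*D + 3*j) + j)/3 = -(3*D + 4*j)/3 = -D - 4*j/3)
f(P) = 2*P (f(P) = -2*(-P - 4/3*0) = -2*(-P + 0) = -(-2)*P = 2*P)
J(y) = y + y² (J(y) = y² + y = y + y²)
1/J(f(6)) = 1/((2*6)*(1 + 2*6)) = 1/(12*(1 + 12)) = 1/(12*13) = 1/156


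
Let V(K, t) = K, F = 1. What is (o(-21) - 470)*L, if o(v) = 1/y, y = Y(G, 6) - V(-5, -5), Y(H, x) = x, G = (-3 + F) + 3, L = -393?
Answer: 2031417/11 ≈ 1.8467e+5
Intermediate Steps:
G = 1 (G = (-3 + 1) + 3 = -2 + 3 = 1)
y = 11 (y = 6 - 1*(-5) = 6 + 5 = 11)
o(v) = 1/11
(o(-21) - 470)*L = (1/11 - 470)*(-393) = -5169/11*(-393) = 2031417/11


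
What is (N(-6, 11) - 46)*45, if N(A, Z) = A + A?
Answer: -2610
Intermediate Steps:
N(A, Z) = 2*A
(N(-6, 11) - 46)*45 = (2*(-6) - 46)*45 = (-12 - 46)*45 = -58*45 = -2610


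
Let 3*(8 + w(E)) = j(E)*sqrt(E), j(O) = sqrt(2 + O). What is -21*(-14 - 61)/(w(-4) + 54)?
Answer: 326025/9518 + 4725*sqrt(2)/9518 ≈ 34.956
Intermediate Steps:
w(E) = -8 + sqrt(E)*sqrt(2 + E)/3 (w(E) = -8 + (sqrt(2 + E)*sqrt(E))/3 = -8 + (sqrt(E)*sqrt(2 + E))/3 = -8 + sqrt(E)*sqrt(2 + E)/3)
-21*(-14 - 61)/(w(-4) + 54) = -21*(-14 - 61)/((-8 + sqrt(-4)*sqrt(2 - 4)/3) + 54) = -(-1575)/((-8 + (2*I)*sqrt(-2)/3) + 54) = -(-1575)/((-8 + (2*I)*(I*sqrt(2))/3) + 54) = -(-1575)/((-8 - 2*sqrt(2)/3) + 54) = -(-1575)/(46 - 2*sqrt(2)/3) = 1575/(46 - 2*sqrt(2)/3)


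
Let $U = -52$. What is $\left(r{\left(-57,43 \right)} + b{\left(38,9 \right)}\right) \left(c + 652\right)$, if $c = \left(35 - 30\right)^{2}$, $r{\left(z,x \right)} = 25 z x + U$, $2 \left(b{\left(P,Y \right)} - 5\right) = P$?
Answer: $-41502131$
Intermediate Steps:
$b{\left(P,Y \right)} = 5 + \frac{P}{2}$
$r{\left(z,x \right)} = -52 + 25 x z$ ($r{\left(z,x \right)} = 25 z x - 52 = 25 x z - 52 = -52 + 25 x z$)
$c = 25$ ($c = 5^{2} = 25$)
$\left(r{\left(-57,43 \right)} + b{\left(38,9 \right)}\right) \left(c + 652\right) = \left(\left(-52 + 25 \cdot 43 \left(-57\right)\right) + \left(5 + \frac{1}{2} \cdot 38\right)\right) \left(25 + 652\right) = \left(\left(-52 - 61275\right) + \left(5 + 19\right)\right) 677 = \left(-61327 + 24\right) 677 = \left(-61303\right) 677 = -41502131$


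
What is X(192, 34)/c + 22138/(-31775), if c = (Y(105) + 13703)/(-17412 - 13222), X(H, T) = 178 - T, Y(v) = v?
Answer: -8779663244/27421825 ≈ -320.17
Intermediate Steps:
c = -6904/15317 (c = (105 + 13703)/(-17412 - 13222) = 13808/(-30634) = 13808*(-1/30634) = -6904/15317 ≈ -0.45074)
X(192, 34)/c + 22138/(-31775) = (178 - 1*34)/(-6904/15317) + 22138/(-31775) = (178 - 34)*(-15317/6904) + 22138*(-1/31775) = 144*(-15317/6904) - 22138/31775 = -275706/863 - 22138/31775 = -8779663244/27421825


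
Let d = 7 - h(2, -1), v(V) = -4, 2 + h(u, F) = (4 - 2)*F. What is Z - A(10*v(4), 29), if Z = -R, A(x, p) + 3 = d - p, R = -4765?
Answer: 4786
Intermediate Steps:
h(u, F) = -2 + 2*F (h(u, F) = -2 + (4 - 2)*F = -2 + 2*F)
d = 11 (d = 7 - (-2 + 2*(-1)) = 7 - (-2 - 2) = 7 - 1*(-4) = 7 + 4 = 11)
A(x, p) = 8 - p (A(x, p) = -3 + (11 - p) = 8 - p)
Z = 4765 (Z = -1*(-4765) = 4765)
Z - A(10*v(4), 29) = 4765 - (8 - 1*29) = 4765 - (8 - 29) = 4765 - 1*(-21) = 4765 + 21 = 4786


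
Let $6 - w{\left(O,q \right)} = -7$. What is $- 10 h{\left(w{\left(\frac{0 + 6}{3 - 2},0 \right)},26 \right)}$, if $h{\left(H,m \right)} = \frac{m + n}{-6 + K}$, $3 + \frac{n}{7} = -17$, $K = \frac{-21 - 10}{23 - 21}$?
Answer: $- \frac{2280}{43} \approx -53.023$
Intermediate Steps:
$w{\left(O,q \right)} = 13$ ($w{\left(O,q \right)} = 6 - -7 = 6 + 7 = 13$)
$K = - \frac{31}{2} \approx -15.5$
$n = -140$ ($n = -21 + 7 \left(-17\right) = -21 - 119 = -140$)
$h{\left(H,m \right)} = \frac{280}{43} - \frac{2 m}{43}$ ($h{\left(H,m \right)} = \frac{m - 140}{-6 - \frac{31}{2}} = \frac{-140 + m}{- \frac{43}{2}} = \left(-140 + m\right) \left(- \frac{2}{43}\right) = \frac{280}{43} - \frac{2 m}{43}$)
$- 10 h{\left(w{\left(\frac{0 + 6}{3 - 2},0 \right)},26 \right)} = - 10 \left(\frac{280}{43} - \frac{52}{43}\right) = \left(-10\right) \frac{228}{43} = - \frac{2280}{43}$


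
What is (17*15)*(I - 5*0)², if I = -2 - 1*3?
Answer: 6375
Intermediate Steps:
I = -5 (I = -2 - 3 = -5)
(17*15)*(I - 5*0)² = (17*15)*(-5 - 5*0)² = 255*(-5 + 0)² = 255*(-5)² = 255*25 = 6375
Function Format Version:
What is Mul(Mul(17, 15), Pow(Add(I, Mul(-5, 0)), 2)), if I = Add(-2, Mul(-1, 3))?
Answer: 6375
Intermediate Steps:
I = -5 (I = Add(-2, -3) = -5)
Mul(Mul(17, 15), Pow(Add(I, Mul(-5, 0)), 2)) = Mul(Mul(17, 15), Pow(Add(-5, Mul(-5, 0)), 2)) = Mul(255, Pow(Add(-5, 0), 2)) = Mul(255, Pow(-5, 2)) = Mul(255, 25) = 6375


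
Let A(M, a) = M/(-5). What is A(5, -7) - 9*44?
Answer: -397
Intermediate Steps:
A(M, a) = -M/5 (A(M, a) = M*(-⅕) = -M/5)
A(5, -7) - 9*44 = -⅕*5 - 9*44 = -1 - 396 = -397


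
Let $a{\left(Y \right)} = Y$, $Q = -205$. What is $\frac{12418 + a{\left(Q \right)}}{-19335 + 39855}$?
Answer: $\frac{1357}{2280} \approx 0.59518$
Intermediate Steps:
$\frac{12418 + a{\left(Q \right)}}{-19335 + 39855} = \frac{12418 - 205}{-19335 + 39855} = \frac{12213}{20520} = 12213 \cdot \frac{1}{20520} = \frac{1357}{2280}$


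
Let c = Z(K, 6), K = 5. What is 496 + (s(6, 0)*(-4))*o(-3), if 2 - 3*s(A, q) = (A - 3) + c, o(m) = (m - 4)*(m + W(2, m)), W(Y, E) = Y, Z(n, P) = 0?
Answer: 1516/3 ≈ 505.33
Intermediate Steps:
c = 0
o(m) = (-4 + m)*(2 + m) (o(m) = (m - 4)*(m + 2) = (-4 + m)*(2 + m))
s(A, q) = 5/3 - A/3 (s(A, q) = ⅔ - ((A - 3) + 0)/3 = ⅔ - ((-3 + A) + 0)/3 = ⅔ - (-3 + A)/3 = ⅔ + (1 - A/3) = 5/3 - A/3)
496 + (s(6, 0)*(-4))*o(-3) = 496 + ((5/3 - ⅓*6)*(-4))*(-8 + (-3)² - 2*(-3)) = 496 + ((5/3 - 2)*(-4))*(-8 + 9 + 6) = 496 - ⅓*(-4)*7 = 496 + (4/3)*7 = 496 + 28/3 = 1516/3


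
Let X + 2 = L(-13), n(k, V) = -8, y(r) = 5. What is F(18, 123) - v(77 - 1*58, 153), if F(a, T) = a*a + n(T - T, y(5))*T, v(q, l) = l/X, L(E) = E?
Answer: -3249/5 ≈ -649.80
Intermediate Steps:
X = -15 (X = -2 - 13 = -15)
v(q, l) = -l/15 (v(q, l) = l/(-15) = l*(-1/15) = -l/15)
F(a, T) = a² - 8*T (F(a, T) = a*a - 8*T = a² - 8*T)
F(18, 123) - v(77 - 1*58, 153) = (18² - 8*123) - (-1)*153/15 = (324 - 984) - 1*(-51/5) = -660 + 51/5 = -3249/5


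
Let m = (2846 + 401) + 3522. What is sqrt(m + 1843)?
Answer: 2*sqrt(2153) ≈ 92.801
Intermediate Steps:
m = 6769 (m = 3247 + 3522 = 6769)
sqrt(m + 1843) = sqrt(6769 + 1843) = sqrt(8612) = 2*sqrt(2153)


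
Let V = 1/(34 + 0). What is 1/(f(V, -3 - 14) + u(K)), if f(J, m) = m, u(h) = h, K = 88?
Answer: 1/71 ≈ 0.014085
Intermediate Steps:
V = 1/34 ≈ 0.029412
1/(f(V, -3 - 14) + u(K)) = 1/((-3 - 14) + 88) = 1/(-17 + 88) = 1/71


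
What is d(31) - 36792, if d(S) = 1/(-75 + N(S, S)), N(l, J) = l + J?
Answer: -478297/13 ≈ -36792.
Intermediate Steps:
N(l, J) = J + l
d(S) = 1/(-75 + 2*S) (d(S) = 1/(-75 + (S + S)) = 1/(-75 + 2*S))
d(31) - 36792 = 1/(-75 + 2*31) - 36792 = 1/(-75 + 62) - 36792 = 1/(-13) - 36792 = -1/13 - 36792 = -478297/13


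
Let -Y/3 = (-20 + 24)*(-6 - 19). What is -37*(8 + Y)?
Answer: -11396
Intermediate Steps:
Y = 300 (Y = -3*(-20 + 24)*(-6 - 19) = -12*(-25) = -3*(-100) = 300)
-37*(8 + Y) = -37*(8 + 300) = -37*308 = -11396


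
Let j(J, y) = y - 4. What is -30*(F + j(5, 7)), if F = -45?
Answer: 1260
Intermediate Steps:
j(J, y) = -4 + y
-30*(F + j(5, 7)) = -30*(-45 + (-4 + 7)) = -30*(-45 + 3) = -30*(-42) = 1260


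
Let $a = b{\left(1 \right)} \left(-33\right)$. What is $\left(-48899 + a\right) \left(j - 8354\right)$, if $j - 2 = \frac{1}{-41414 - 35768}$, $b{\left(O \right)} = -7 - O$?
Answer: $\frac{31351291401275}{77182} \approx 4.062 \cdot 10^{8}$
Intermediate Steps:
$j = \frac{154363}{77182}$ ($j = 2 + \frac{1}{-41414 - 35768} = 2 + \frac{1}{-77182} = 2 - \frac{1}{77182} = \frac{154363}{77182} \approx 2.0$)
$a = 264$ ($a = \left(-7 - 1\right) \left(-33\right) = \left(-8\right) \left(-33\right) = 264$)
$\left(-48899 + a\right) \left(j - 8354\right) = \left(-48899 + 264\right) \left(\frac{154363}{77182} - 8354\right) = \left(-48635\right) \left(- \frac{644624065}{77182}\right) = \frac{31351291401275}{77182}$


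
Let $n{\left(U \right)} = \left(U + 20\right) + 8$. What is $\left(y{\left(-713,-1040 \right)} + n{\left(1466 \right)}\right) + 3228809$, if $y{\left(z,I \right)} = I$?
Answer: $3229263$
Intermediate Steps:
$n{\left(U \right)} = 28 + U$ ($n{\left(U \right)} = \left(20 + U\right) + 8 = 28 + U$)
$\left(y{\left(-713,-1040 \right)} + n{\left(1466 \right)}\right) + 3228809 = \left(-1040 + \left(28 + 1466\right)\right) + 3228809 = \left(-1040 + 1494\right) + 3228809 = 454 + 3228809 = 3229263$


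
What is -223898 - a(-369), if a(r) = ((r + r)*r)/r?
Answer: -223160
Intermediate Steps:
a(r) = 2*r (a(r) = ((2*r)*r)/r = (2*r**2)/r = 2*r)
-223898 - a(-369) = -223898 - 2*(-369) = -223898 - 1*(-738) = -223898 + 738 = -223160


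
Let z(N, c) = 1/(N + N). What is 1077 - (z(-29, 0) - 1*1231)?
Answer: 133865/58 ≈ 2308.0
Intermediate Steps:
z(N, c) = 1/(2*N)
1077 - (z(-29, 0) - 1*1231) = 1077 - ((½)/(-29) - 1*1231) = 1077 - ((½)*(-1/29) - 1231) = 1077 - (-1/58 - 1231) = 1077 - 1*(-71399/58) = 1077 + 71399/58 = 133865/58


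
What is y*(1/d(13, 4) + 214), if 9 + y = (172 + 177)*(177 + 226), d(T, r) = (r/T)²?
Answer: 252656167/8 ≈ 3.1582e+7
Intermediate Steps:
d(T, r) = r²/T²
y = 140638 (y = -9 + (172 + 177)*(177 + 226) = -9 + 349*403 = -9 + 140647 = 140638)
y*(1/d(13, 4) + 214) = 140638*(1/(4²/13²) + 214) = 140638*(1/((1/169)*16) + 214) = 140638*(1/(16/169) + 214) = 140638*(169/16 + 214) = 140638*(3593/16) = 252656167/8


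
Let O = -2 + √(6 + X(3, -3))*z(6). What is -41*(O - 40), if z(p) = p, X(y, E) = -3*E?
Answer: 1722 - 246*√15 ≈ 769.25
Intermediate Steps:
O = -2 + 6*√15 (O = -2 + √(6 - 3*(-3))*6 = -2 + √(6 + 9)*6 = -2 + √15*6 = -2 + 6*√15 ≈ 21.238)
-41*(O - 40) = -41*((-2 + 6*√15) - 40) = -41*(-42 + 6*√15) = 1722 - 246*√15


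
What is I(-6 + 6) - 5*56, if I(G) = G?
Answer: -280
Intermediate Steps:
I(-6 + 6) - 5*56 = (-6 + 6) - 5*56 = 0 - 280 = -280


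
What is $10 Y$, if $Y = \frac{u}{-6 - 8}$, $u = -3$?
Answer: $\frac{15}{7} \approx 2.1429$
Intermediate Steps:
$Y = \frac{3}{14}$ ($Y = - \frac{3}{-6 - 8} = - \frac{3}{-14} = \left(-3\right) \left(- \frac{1}{14}\right) = \frac{3}{14} \approx 0.21429$)
$10 Y = 10 \cdot \frac{3}{14} = \frac{15}{7}$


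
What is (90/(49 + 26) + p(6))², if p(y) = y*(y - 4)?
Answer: 4356/25 ≈ 174.24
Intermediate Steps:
p(y) = y*(-4 + y)
(90/(49 + 26) + p(6))² = (90/(49 + 26) + 6*(-4 + 6))² = (90/75 + 6*2)² = (90*(1/75) + 12)² = (6/5 + 12)² = (66/5)² = 4356/25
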